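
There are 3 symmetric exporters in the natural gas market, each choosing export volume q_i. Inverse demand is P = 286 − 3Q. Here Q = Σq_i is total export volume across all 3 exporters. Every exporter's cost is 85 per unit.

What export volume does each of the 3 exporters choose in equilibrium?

A representative exporter's profit is π_i = q_i(286 − 3Q) − 85q_i, with Q = q_i + Σ_{j≠i} q_j.
First-order condition: 201 − 6q_i − 3Σ_{j≠i} q_j = 0.
Imposing symmetry (q_j = q for all j) turns Σ_{j≠i} q_j into 2q, so 201 = 12q and q = 16.75.

16.75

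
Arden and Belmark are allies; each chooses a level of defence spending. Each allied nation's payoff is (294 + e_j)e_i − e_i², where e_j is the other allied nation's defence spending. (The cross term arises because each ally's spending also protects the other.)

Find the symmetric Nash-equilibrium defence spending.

Arden's payoff is (294 + e_B)e_A − e_A².
∂π/∂e_A = 294 + e_B − 2e_A = 0, so e_A = 147 + 0.5e_B.
Setting e_A = e_B in the reaction function: e_A = 147 + 0.5e_A, so e_A = 147 / 0.5 = 294.

294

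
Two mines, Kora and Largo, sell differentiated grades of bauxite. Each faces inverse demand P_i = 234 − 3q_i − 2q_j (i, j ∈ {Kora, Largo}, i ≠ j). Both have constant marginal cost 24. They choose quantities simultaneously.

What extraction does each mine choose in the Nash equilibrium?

26.25

Mine Kora's profit: π = q_{Kora}(234 − 3q_{Kora} − 2q_{Largo}) − 24q_{Kora}.
∂π/∂q_{Kora} = 210 − 6q_{Kora} − 2q_{Largo} = 0 ⇒ q_{Kora} = 35 − (1/3)q_{Largo}.
By symmetry q_{Largo} = q_{Kora}; substituting into the reaction function, (4/3)q_{Kora} = 35 and q_{Kora} = 26.25.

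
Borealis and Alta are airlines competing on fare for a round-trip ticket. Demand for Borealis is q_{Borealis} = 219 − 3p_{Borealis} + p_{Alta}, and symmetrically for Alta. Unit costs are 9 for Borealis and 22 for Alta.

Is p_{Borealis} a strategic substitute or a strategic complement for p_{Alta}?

strategic complements

Borealis's profit: π = (p_{Borealis} − 9)(219 − 3p_{Borealis} + p_{Alta}).
∂π/∂p_{Borealis} = 246 − 6p_{Borealis} + p_{Alta} = 0 ⇒ p_{Borealis} = 41 + (1/6)p_{Alta}.
The best-response slope dp_{Borealis}/dp_{Alta} = 1/6 > 0: the reaction function is upward-sloping, so the choices are strategic complements.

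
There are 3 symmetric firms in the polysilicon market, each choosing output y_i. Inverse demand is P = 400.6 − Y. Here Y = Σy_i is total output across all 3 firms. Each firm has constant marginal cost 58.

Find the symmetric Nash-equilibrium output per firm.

85.65

A representative firm's profit is π_i = y_i(400.6 − Y) − 58y_i, with Y = y_i + Σ_{j≠i} y_j.
First-order condition: 342.6 − 2y_i − Σ_{j≠i} y_j = 0.
Imposing symmetry (y_j = y for all j) turns Σ_{j≠i} y_j into 2y, so 342.6 = 4y and y = 85.65.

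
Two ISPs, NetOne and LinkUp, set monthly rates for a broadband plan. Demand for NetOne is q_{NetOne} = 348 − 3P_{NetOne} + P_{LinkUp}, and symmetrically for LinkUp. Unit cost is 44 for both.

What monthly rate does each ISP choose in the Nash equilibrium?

NetOne's profit: π = (P_{NetOne} − 44)(348 − 3P_{NetOne} + P_{LinkUp}).
∂π/∂P_{NetOne} = 480 − 6P_{NetOne} + P_{LinkUp} = 0 ⇒ P_{NetOne} = 80 + (1/6)P_{LinkUp}.
By symmetry P_{LinkUp} = P_{NetOne}; substituting into the reaction function, (5/6)P_{NetOne} = 80 and P_{NetOne} = 96.

96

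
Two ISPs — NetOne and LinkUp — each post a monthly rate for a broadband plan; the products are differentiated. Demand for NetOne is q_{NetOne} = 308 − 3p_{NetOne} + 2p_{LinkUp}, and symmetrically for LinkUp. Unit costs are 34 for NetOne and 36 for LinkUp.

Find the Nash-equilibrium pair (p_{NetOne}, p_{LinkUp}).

NetOne's profit: π = (p_{NetOne} − 34)(308 − 3p_{NetOne} + 2p_{LinkUp}).
∂π/∂p_{NetOne} = 410 − 6p_{NetOne} + 2p_{LinkUp} = 0 ⇒ p_{NetOne} = 205/3 + (1/3)p_{LinkUp}.
Similarly p_{LinkUp} = 208/3 + (1/3)p_{NetOne}.
Plugging p_{LinkUp} into NetOne's best response: p_{NetOne} = 205/3 + (1/3)(208/3 + (1/3)p_{NetOne}) ⇒ (8/9)p_{NetOne} = 823/9, so p_{NetOne} = 102.875.
Then p_{LinkUp} = 208/3 + (1/3)·102.875 = 103.625.

102.875, 103.625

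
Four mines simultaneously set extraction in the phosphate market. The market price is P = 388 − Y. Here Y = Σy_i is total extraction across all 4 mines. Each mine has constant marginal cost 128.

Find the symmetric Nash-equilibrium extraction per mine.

A representative mine's profit is π_i = y_i(388 − Y) − 128y_i, with Y = y_i + Σ_{j≠i} y_j.
First-order condition: 260 − 2y_i − Σ_{j≠i} y_j = 0.
With identical mines, set every y_j = y: then 260 − 2y − 3y = 0, i.e. y = 260/5 = 52.

52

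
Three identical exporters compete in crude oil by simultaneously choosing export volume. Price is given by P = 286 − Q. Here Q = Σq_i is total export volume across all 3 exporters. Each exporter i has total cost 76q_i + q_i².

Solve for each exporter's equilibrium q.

35

A representative exporter's profit is π_i = q_i(286 − Q) − 76q_i − q_i², with Q = q_i + Σ_{j≠i} q_j.
First-order condition: 210 − 4q_i − Σ_{j≠i} q_j = 0.
In a symmetric equilibrium every exporter chooses the same q, so Σ_{j≠i} q_j = 2q. The condition becomes 210 − 6q = 0, giving q = 210/6 = 35.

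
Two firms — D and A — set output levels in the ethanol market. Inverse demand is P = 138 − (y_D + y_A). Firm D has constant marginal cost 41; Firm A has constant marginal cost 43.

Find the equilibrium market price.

Firm D's profit: π = y_D(138 − (y_D + y_A)) − 41y_D.
∂π/∂y_D = 97 − 2y_D − y_A = 0, so y_D = 48.5 − 0.5y_A.
By the same steps for A: y_A = 47.5 − 0.5y_D.
Substituting the second reaction function into the first: y_D = 48.5 − 0.5(47.5 − 0.5y_D), which gives 0.75y_D = 24.75 ⇒ y_D = 33.
Then y_A = 47.5 − 0.5·33 = 31.
Equilibrium price: P = 138 − 64 = 74.

74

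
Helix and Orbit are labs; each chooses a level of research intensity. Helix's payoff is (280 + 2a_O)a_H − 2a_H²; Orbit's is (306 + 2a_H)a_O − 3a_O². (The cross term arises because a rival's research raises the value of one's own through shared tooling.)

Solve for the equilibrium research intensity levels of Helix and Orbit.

Expanding Helix's payoff: 280a_H + 2a_Oa_H − 2a_H².
∂π/∂a_H = 280 + 2a_O − 4a_H = 0, so a_H = 70 + 0.5a_O.
Likewise for Orbit: a_O = 51 + (1/3)a_H.
Plugging a_O into Helix's best response: a_H = 70 + 0.5(51 + (1/3)a_H) ⇒ (5/6)a_H = 95.5, so a_H = 114.6.
Then a_O = 51 + (1/3)·114.6 = 89.2.

114.6, 89.2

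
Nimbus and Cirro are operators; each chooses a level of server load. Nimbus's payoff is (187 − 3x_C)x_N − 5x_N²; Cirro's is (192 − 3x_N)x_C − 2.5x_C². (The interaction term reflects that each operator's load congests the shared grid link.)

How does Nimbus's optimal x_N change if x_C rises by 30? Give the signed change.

Expanding Nimbus's payoff: 187x_N − 3x_Cx_N − 5x_N².
∂π/∂x_N = 187 − 3x_C − 10x_N = 0, so x_N = 18.7 − 0.3x_C.
The reaction-function slope is −0.3, so a 30-unit rise in x_C moves x_N by −0.3 × 30 = −9. Nimbus's best response falls — the actions are strategic substitutes.

-9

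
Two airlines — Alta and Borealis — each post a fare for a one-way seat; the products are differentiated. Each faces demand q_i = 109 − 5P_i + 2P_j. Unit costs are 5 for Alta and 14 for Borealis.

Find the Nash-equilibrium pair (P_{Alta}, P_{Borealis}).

17.6875, 21.4375

Alta's profit: π = (P_{Alta} − 5)(109 − 5P_{Alta} + 2P_{Borealis}).
∂π/∂P_{Alta} = 134 − 10P_{Alta} + 2P_{Borealis} = 0 ⇒ P_{Alta} = 13.4 + 0.2P_{Borealis}.
Similarly P_{Borealis} = 17.9 + 0.2P_{Alta}.
Solving the two reaction functions simultaneously: (1 − (0.2)(0.2))P_{Alta} = 13.4 + 0.2·17.9, so 0.96P_{Alta} = 16.98 and P_{Alta} = 17.6875.
Then P_{Borealis} = 17.9 + 0.2·17.6875 = 21.4375.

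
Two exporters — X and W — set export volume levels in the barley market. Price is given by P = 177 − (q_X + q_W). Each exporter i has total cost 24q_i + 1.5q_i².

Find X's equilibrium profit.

1625.625

Exporter X's profit: π = q_X(177 − (q_X + q_W)) − 24q_X − 1.5q_X².
∂π/∂q_X = 153 − 5q_X − q_W = 0, so q_X = 30.6 − 0.2q_W.
By symmetry q_W = q_X; substituting into the reaction function, 1.2q_X = 30.6 and q_X = 25.5.
Price P = 177 − 51 = 126.
X's profit: (126 − 24)·25.5 − 1.5(25.5)² = 1625.625.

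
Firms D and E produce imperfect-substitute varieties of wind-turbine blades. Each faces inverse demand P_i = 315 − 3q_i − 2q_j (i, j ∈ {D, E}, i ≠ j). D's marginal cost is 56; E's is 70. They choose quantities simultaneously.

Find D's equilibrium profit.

Firm D's profit: π = q_D(315 − 3q_D − 2q_E) − 56q_D.
∂π/∂q_D = 259 − 6q_D − 2q_E = 0 ⇒ q_D = 259/6 − (1/3)q_E.
Similarly q_E = 245/6 − (1/3)q_D.
Plugging q_E into D's best response: q_D = 259/6 − (1/3)(245/6 − (1/3)q_D) ⇒ (8/9)q_D = 266/9, so q_D = 33.25.
Then q_E = 245/6 − (1/3)·33.25 = 29.75.
P_D = 315 − 3·33.25 − 2·29.75 = 155.75.
Profit = (155.75 − 56)·33.25 = 3316.6875.

3316.6875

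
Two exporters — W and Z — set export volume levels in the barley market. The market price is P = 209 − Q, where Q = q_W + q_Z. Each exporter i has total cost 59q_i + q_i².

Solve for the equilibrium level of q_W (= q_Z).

30

Exporter W's profit: π = q_W(209 − (q_W + q_Z)) − 59q_W − q_W².
∂π/∂q_W = 150 − 4q_W − q_Z = 0, so q_W = 37.5 − 0.25q_Z.
The game is symmetric, so in equilibrium q_Z = q_W: the reaction function gives 1.25q_W = 37.5, hence q_W = 30.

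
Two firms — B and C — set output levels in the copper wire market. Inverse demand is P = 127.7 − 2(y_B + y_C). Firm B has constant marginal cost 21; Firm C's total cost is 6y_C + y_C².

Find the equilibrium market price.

Firm B's profit: π = y_B(127.7 − 2(y_B + y_C)) − 21y_B.
∂π/∂y_B = 106.7 − 4y_B − 2y_C = 0, so y_B = 26.675 − 0.5y_C.
For C: ∂π/∂y_C = 121.7 − 6y_C − 2y_B = 0 ⇒ y_C = 1217/60 − (1/3)y_B.
Solving the two reaction functions simultaneously: (1 − (−0.5)(−1/3))y_B = 26.675 − 0.5·(1217/60), so (5/6)y_B = 248/15 and y_B = 19.84.
Then y_C = 1217/60 − (1/3)·19.84 = 13.67.
Equilibrium price: P = 127.7 − 2·33.51 = 60.68.

60.68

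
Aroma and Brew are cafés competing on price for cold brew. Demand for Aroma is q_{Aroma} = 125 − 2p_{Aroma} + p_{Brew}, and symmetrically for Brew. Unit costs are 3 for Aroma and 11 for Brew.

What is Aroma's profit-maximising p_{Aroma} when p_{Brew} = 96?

56.75

Aroma's profit: π = (p_{Aroma} − 3)(125 − 2p_{Aroma} + p_{Brew}).
∂π/∂p_{Aroma} = 131 − 4p_{Aroma} + p_{Brew} = 0 ⇒ p_{Aroma} = 32.75 + 0.25p_{Brew}.
At p_{Brew} = 96: p_{Aroma} = 32.75 + 0.25·96 = 56.75.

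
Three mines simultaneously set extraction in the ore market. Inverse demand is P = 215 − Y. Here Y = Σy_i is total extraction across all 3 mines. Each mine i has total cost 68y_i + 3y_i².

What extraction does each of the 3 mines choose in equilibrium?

14.7

A representative mine's profit is π_i = y_i(215 − Y) − 68y_i − 3y_i², with Y = y_i + Σ_{j≠i} y_j.
First-order condition: 147 − 8y_i − Σ_{j≠i} y_j = 0.
With identical mines, set every y_j = y: then 147 − 8y − 2y = 0, i.e. y = 147/10 = 14.7.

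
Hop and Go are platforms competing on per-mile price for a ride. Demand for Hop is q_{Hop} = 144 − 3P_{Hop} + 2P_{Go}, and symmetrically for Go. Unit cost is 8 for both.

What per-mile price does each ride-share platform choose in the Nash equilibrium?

Hop's profit: π = (P_{Hop} − 8)(144 − 3P_{Hop} + 2P_{Go}).
∂π/∂P_{Hop} = 168 − 6P_{Hop} + 2P_{Go} = 0 ⇒ P_{Hop} = 28 + (1/3)P_{Go}.
The game is symmetric, so in equilibrium P_{Go} = P_{Hop}: the reaction function gives (2/3)P_{Hop} = 28, hence P_{Hop} = 42.

42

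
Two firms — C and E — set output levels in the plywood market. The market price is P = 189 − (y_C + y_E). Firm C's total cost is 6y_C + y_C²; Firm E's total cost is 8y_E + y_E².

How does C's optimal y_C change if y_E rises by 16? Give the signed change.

Firm C's profit: π = y_C(189 − (y_C + y_E)) − 6y_C − y_C².
∂π/∂y_C = 183 − 4y_C − y_E = 0, so y_C = 45.75 − 0.25y_E.
The reaction-function slope is −0.25, so a 16-unit rise in y_E moves y_C by −0.25 × 16 = −4. C's best response falls — the actions are strategic substitutes.

-4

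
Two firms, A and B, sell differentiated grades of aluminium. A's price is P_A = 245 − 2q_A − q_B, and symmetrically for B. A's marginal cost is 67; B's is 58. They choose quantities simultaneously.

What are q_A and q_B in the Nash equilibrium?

35, 38

Firm A's profit: π = q_A(245 − 2q_A − q_B) − 67q_A.
∂π/∂q_A = 178 − 4q_A − q_B = 0 ⇒ q_A = 44.5 − 0.25q_B.
Similarly q_B = 46.75 − 0.25q_A.
Substituting the second reaction function into the first: q_A = 44.5 − 0.25(46.75 − 0.25q_A), which gives 0.9375q_A = 32.8125 ⇒ q_A = 35.
Then q_B = 46.75 − 0.25·35 = 38.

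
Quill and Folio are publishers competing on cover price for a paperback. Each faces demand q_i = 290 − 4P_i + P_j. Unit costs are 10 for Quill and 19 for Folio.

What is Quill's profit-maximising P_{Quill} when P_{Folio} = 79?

Quill's profit: π = (P_{Quill} − 10)(290 − 4P_{Quill} + P_{Folio}).
∂π/∂P_{Quill} = 330 − 8P_{Quill} + P_{Folio} = 0 ⇒ P_{Quill} = 41.25 + 0.125P_{Folio}.
At P_{Folio} = 79: P_{Quill} = 41.25 + 0.125·79 = 51.125.

51.125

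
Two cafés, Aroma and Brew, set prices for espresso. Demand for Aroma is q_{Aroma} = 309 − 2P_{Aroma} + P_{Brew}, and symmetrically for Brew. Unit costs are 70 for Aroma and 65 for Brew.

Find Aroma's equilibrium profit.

Aroma's profit: π = (P_{Aroma} − 70)(309 − 2P_{Aroma} + P_{Brew}).
∂π/∂P_{Aroma} = 449 − 4P_{Aroma} + P_{Brew} = 0 ⇒ P_{Aroma} = 112.25 + 0.25P_{Brew}.
Similarly P_{Brew} = 109.75 + 0.25P_{Aroma}.
Substituting the second reaction function into the first: P_{Aroma} = 112.25 + 0.25(109.75 + 0.25P_{Aroma}), which gives 0.9375P_{Aroma} = 139.6875 ⇒ P_{Aroma} = 149.
Then P_{Brew} = 109.75 + 0.25·149 = 147.
q_{Aroma} = 309 − 2·149 + 147 = 158.
Profit = (149 − 70)·158 = 12482.

12482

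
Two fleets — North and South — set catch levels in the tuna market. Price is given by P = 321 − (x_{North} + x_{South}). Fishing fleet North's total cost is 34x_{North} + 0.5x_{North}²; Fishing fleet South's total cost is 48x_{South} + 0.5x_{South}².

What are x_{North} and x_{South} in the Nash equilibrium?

Fishing fleet North's profit: π = x_{North}(321 − (x_{North} + x_{South})) − 34x_{North} − 0.5x_{North}².
∂π/∂x_{North} = 287 − 3x_{North} − x_{South} = 0, so x_{North} = 287/3 − (1/3)x_{South}.
By the same steps for South: x_{South} = 91 − (1/3)x_{North}.
Substituting the second reaction function into the first: x_{North} = 287/3 − (1/3)(91 − (1/3)x_{North}), which gives (8/9)x_{North} = 196/3 ⇒ x_{North} = 73.5.
Then x_{South} = 91 − (1/3)·73.5 = 66.5.

73.5, 66.5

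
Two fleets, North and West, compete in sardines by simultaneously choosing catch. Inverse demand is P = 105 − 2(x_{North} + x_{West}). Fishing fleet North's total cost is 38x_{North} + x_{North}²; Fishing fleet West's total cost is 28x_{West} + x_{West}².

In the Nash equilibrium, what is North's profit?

180.1875

Fishing fleet North's profit: π = x_{North}(105 − 2(x_{North} + x_{West})) − 38x_{North} − x_{North}².
∂π/∂x_{North} = 67 − 6x_{North} − 2x_{West} = 0, so x_{North} = 67/6 − (1/3)x_{West}.
By the same steps for West: x_{West} = 77/6 − (1/3)x_{North}.
Substituting the second reaction function into the first: x_{North} = 67/6 − (1/3)(77/6 − (1/3)x_{North}), which gives (8/9)x_{North} = 62/9 ⇒ x_{North} = 7.75.
Then x_{West} = 77/6 − (1/3)·7.75 = 10.25.
Price P = 105 − 2·18 = 69.
North's profit: (69 − 38)·7.75 − (7.75)² = 180.1875.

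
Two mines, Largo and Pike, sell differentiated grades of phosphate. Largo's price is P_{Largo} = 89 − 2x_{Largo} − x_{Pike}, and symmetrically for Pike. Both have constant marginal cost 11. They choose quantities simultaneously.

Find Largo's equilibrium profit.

Mine Largo's profit: π = x_{Largo}(89 − 2x_{Largo} − x_{Pike}) − 11x_{Largo}.
∂π/∂x_{Largo} = 78 − 4x_{Largo} − x_{Pike} = 0 ⇒ x_{Largo} = 19.5 − 0.25x_{Pike}.
The game is symmetric, so in equilibrium x_{Pike} = x_{Largo}: the reaction function gives 1.25x_{Largo} = 19.5, hence x_{Largo} = 15.6.
P_{Largo} = 89 − 2·15.6 − 15.6 = 42.2.
Profit = (42.2 − 11)·15.6 = 486.72.

486.72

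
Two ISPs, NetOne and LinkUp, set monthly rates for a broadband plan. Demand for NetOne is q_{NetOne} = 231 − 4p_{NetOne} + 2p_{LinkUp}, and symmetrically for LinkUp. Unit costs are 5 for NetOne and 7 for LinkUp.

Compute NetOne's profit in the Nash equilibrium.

5505.64

NetOne's profit: π = (p_{NetOne} − 5)(231 − 4p_{NetOne} + 2p_{LinkUp}).
∂π/∂p_{NetOne} = 251 − 8p_{NetOne} + 2p_{LinkUp} = 0 ⇒ p_{NetOne} = 31.375 + 0.25p_{LinkUp}.
Similarly p_{LinkUp} = 32.375 + 0.25p_{NetOne}.
Solving the two reaction functions simultaneously: (1 − (0.25)(0.25))p_{NetOne} = 31.375 + 0.25·32.375, so 0.9375p_{NetOne} = 1263/32 and p_{NetOne} = 42.1.
Then p_{LinkUp} = 32.375 + 0.25·42.1 = 42.9.
q_{NetOne} = 231 − 4·42.1 + 2·42.9 = 148.4.
Profit = (42.1 − 5)·148.4 = 5505.64.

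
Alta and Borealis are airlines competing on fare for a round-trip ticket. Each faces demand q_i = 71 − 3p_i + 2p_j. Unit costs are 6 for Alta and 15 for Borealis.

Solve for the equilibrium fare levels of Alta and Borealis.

Alta's profit: π = (p_{Alta} − 6)(71 − 3p_{Alta} + 2p_{Borealis}).
∂π/∂p_{Alta} = 89 − 6p_{Alta} + 2p_{Borealis} = 0 ⇒ p_{Alta} = 89/6 + (1/3)p_{Borealis}.
Similarly p_{Borealis} = 58/3 + (1/3)p_{Alta}.
Plugging p_{Borealis} into Alta's best response: p_{Alta} = 89/6 + (1/3)(58/3 + (1/3)p_{Alta}) ⇒ (8/9)p_{Alta} = 383/18, so p_{Alta} = 23.9375.
Then p_{Borealis} = 58/3 + (1/3)·23.9375 = 27.3125.

23.9375, 27.3125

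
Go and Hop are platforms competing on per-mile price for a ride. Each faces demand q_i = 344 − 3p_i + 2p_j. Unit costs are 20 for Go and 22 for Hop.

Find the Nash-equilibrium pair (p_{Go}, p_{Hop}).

101.375, 102.125

Go's profit: π = (p_{Go} − 20)(344 − 3p_{Go} + 2p_{Hop}).
∂π/∂p_{Go} = 404 − 6p_{Go} + 2p_{Hop} = 0 ⇒ p_{Go} = 202/3 + (1/3)p_{Hop}.
Similarly p_{Hop} = 205/3 + (1/3)p_{Go}.
Plugging p_{Hop} into Go's best response: p_{Go} = 202/3 + (1/3)(205/3 + (1/3)p_{Go}) ⇒ (8/9)p_{Go} = 811/9, so p_{Go} = 101.375.
Then p_{Hop} = 205/3 + (1/3)·101.375 = 102.125.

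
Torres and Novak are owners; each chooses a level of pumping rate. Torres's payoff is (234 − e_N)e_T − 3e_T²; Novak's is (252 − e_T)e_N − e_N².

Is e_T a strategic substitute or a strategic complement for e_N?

strategic substitutes

Expanding Torres's payoff: 234e_T − e_Ne_T − 3e_T².
∂π/∂e_T = 234 − e_N − 6e_T = 0, so e_T = 39 − (1/6)e_N.
The best-response slope de_T/de_N = −1/6 < 0: the reaction function is downward-sloping, so the choices are strategic substitutes.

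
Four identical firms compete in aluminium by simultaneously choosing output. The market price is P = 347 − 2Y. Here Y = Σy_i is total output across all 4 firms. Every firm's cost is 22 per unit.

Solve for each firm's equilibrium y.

A representative firm's profit is π_i = y_i(347 − 2Y) − 22y_i, with Y = y_i + Σ_{j≠i} y_j.
First-order condition: 325 − 4y_i − 2Σ_{j≠i} y_j = 0.
In a symmetric equilibrium every firm chooses the same y, so Σ_{j≠i} y_j = 3y. The condition becomes 325 − 10y = 0, giving y = 325/10 = 32.5.

32.5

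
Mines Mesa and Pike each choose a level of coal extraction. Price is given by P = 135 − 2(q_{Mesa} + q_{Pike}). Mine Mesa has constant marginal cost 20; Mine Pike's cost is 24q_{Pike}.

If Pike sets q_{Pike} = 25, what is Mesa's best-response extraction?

16.25

Mine Mesa's profit: π = q_{Mesa}(135 − 2(q_{Mesa} + q_{Pike})) − 20q_{Mesa}.
∂π/∂q_{Mesa} = 115 − 4q_{Mesa} − 2q_{Pike} = 0, so q_{Mesa} = 28.75 − 0.5q_{Pike}.
At q_{Pike} = 25: q_{Mesa} = 28.75 − 0.5·25 = 16.25.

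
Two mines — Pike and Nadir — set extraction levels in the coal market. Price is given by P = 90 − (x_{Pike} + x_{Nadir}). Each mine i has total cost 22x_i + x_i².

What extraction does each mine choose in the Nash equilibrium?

Mine Pike's profit: π = x_{Pike}(90 − (x_{Pike} + x_{Nadir})) − 22x_{Pike} − x_{Pike}².
∂π/∂x_{Pike} = 68 − 4x_{Pike} − x_{Nadir} = 0, so x_{Pike} = 17 − 0.25x_{Nadir}.
By symmetry x_{Nadir} = x_{Pike}; substituting into the reaction function, 1.25x_{Pike} = 17 and x_{Pike} = 13.6.

13.6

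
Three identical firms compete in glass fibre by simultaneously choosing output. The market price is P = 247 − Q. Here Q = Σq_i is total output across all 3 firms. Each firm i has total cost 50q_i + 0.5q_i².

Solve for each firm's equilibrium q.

A representative firm's profit is π_i = q_i(247 − Q) − 50q_i − 0.5q_i², with Q = q_i + Σ_{j≠i} q_j.
First-order condition: 197 − 3q_i − Σ_{j≠i} q_j = 0.
In a symmetric equilibrium every firm chooses the same q, so Σ_{j≠i} q_j = 2q. The condition becomes 197 − 5q = 0, giving q = 197/5 = 39.4.

39.4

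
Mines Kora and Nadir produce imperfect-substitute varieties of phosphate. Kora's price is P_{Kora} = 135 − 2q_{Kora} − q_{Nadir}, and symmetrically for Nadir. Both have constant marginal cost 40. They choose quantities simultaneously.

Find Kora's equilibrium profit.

Mine Kora's profit: π = q_{Kora}(135 − 2q_{Kora} − q_{Nadir}) − 40q_{Kora}.
∂π/∂q_{Kora} = 95 − 4q_{Kora} − q_{Nadir} = 0 ⇒ q_{Kora} = 23.75 − 0.25q_{Nadir}.
By symmetry q_{Nadir} = q_{Kora}; substituting into the reaction function, 1.25q_{Kora} = 23.75 and q_{Kora} = 19.
P_{Kora} = 135 − 2·19 − 19 = 78.
Profit = (78 − 40)·19 = 722.

722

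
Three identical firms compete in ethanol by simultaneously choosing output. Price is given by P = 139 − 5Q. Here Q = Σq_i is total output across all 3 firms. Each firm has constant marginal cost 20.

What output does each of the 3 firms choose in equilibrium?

A representative firm's profit is π_i = q_i(139 − 5Q) − 20q_i, with Q = q_i + Σ_{j≠i} q_j.
First-order condition: 119 − 10q_i − 5Σ_{j≠i} q_j = 0.
Imposing symmetry (q_j = q for all j) turns Σ_{j≠i} q_j into 2q, so 119 = 20q and q = 5.95.

5.95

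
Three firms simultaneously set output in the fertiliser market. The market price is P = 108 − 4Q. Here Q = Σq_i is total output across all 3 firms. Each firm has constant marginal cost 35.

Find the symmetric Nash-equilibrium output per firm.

A representative firm's profit is π_i = q_i(108 − 4Q) − 35q_i, with Q = q_i + Σ_{j≠i} q_j.
First-order condition: 73 − 8q_i − 4Σ_{j≠i} q_j = 0.
Imposing symmetry (q_j = q for all j) turns Σ_{j≠i} q_j into 2q, so 73 = 16q and q = 4.5625.

4.5625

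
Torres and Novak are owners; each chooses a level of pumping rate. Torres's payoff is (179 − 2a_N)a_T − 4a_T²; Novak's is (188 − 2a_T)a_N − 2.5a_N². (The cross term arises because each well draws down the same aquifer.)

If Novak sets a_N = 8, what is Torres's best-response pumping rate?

Expanding Torres's payoff: 179a_T − 2a_Na_T − 4a_T².
∂π/∂a_T = 179 − 2a_N − 8a_T = 0, so a_T = 22.375 − 0.25a_N.
At a_N = 8: a_T = 22.375 − 0.25·8 = 20.375.

20.375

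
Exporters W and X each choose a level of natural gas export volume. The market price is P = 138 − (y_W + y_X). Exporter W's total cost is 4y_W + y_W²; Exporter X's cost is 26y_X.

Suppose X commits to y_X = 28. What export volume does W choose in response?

Exporter W's profit: π = y_W(138 − (y_W + y_X)) − 4y_W − y_W².
∂π/∂y_W = 134 − 4y_W − y_X = 0, so y_W = 33.5 − 0.25y_X.
At y_X = 28: y_W = 33.5 − 0.25·28 = 26.5.

26.5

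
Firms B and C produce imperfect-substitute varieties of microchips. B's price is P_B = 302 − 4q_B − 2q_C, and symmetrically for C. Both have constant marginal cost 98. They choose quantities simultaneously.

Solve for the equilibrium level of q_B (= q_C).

20.4

Firm B's profit: π = q_B(302 − 4q_B − 2q_C) − 98q_B.
∂π/∂q_B = 204 − 8q_B − 2q_C = 0 ⇒ q_B = 25.5 − 0.25q_C.
By symmetry q_C = q_B; substituting into the reaction function, 1.25q_B = 25.5 and q_B = 20.4.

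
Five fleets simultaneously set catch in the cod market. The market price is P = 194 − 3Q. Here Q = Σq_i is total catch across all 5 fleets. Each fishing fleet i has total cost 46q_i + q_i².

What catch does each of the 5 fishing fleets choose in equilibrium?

7.4

A representative fishing fleet's profit is π_i = q_i(194 − 3Q) − 46q_i − q_i², with Q = q_i + Σ_{j≠i} q_j.
First-order condition: 148 − 8q_i − 3Σ_{j≠i} q_j = 0.
In a symmetric equilibrium every fishing fleet chooses the same q, so Σ_{j≠i} q_j = 4q. The condition becomes 148 − 20q = 0, giving q = 148/20 = 7.4.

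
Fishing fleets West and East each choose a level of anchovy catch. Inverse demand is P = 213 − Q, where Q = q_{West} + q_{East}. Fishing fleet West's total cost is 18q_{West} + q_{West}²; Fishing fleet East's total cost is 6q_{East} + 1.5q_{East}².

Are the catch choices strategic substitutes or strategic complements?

strategic substitutes

Fishing fleet West's profit: π = q_{West}(213 − (q_{West} + q_{East})) − 18q_{West} − q_{West}².
∂π/∂q_{West} = 195 − 4q_{West} − q_{East} = 0, so q_{West} = 48.75 − 0.25q_{East}.
The best-response slope dq_{West}/dq_{East} = −0.25 < 0: the reaction function is downward-sloping, so the choices are strategic substitutes.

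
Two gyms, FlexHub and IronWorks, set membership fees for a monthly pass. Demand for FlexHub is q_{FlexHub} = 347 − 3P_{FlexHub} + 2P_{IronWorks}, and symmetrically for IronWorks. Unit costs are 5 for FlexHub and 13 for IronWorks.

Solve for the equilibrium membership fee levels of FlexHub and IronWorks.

FlexHub's profit: π = (P_{FlexHub} − 5)(347 − 3P_{FlexHub} + 2P_{IronWorks}).
∂π/∂P_{FlexHub} = 362 − 6P_{FlexHub} + 2P_{IronWorks} = 0 ⇒ P_{FlexHub} = 181/3 + (1/3)P_{IronWorks}.
Similarly P_{IronWorks} = 193/3 + (1/3)P_{FlexHub}.
Substituting the second reaction function into the first: P_{FlexHub} = 181/3 + (1/3)(193/3 + (1/3)P_{FlexHub}), which gives (8/9)P_{FlexHub} = 736/9 ⇒ P_{FlexHub} = 92.
Then P_{IronWorks} = 193/3 + (1/3)·92 = 95.

92, 95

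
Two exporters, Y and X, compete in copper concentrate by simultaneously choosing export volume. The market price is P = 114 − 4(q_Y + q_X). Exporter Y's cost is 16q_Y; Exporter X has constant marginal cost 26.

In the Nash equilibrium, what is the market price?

Exporter Y's profit: π = q_Y(114 − 4(q_Y + q_X)) − 16q_Y.
∂π/∂q_Y = 98 − 8q_Y − 4q_X = 0, so q_Y = 12.25 − 0.5q_X.
By the same steps for X: q_X = 11 − 0.5q_Y.
Substituting the second reaction function into the first: q_Y = 12.25 − 0.5(11 − 0.5q_Y), which gives 0.75q_Y = 6.75 ⇒ q_Y = 9.
Then q_X = 11 − 0.5·9 = 6.5.
Equilibrium price: P = 114 − 4·15.5 = 52.

52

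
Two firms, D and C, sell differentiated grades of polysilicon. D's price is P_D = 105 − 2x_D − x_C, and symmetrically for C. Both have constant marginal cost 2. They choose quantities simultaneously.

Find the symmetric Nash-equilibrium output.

Firm D's profit: π = x_D(105 − 2x_D − x_C) − 2x_D.
∂π/∂x_D = 103 − 4x_D − x_C = 0 ⇒ x_D = 25.75 − 0.25x_C.
The game is symmetric, so in equilibrium x_C = x_D: the reaction function gives 1.25x_D = 25.75, hence x_D = 20.6.

20.6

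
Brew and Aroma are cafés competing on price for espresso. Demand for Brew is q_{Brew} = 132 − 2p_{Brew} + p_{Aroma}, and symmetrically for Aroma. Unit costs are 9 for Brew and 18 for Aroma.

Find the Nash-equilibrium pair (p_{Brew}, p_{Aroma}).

51.2, 54.8

Brew's profit: π = (p_{Brew} − 9)(132 − 2p_{Brew} + p_{Aroma}).
∂π/∂p_{Brew} = 150 − 4p_{Brew} + p_{Aroma} = 0 ⇒ p_{Brew} = 37.5 + 0.25p_{Aroma}.
Similarly p_{Aroma} = 42 + 0.25p_{Brew}.
Substituting the second reaction function into the first: p_{Brew} = 37.5 + 0.25(42 + 0.25p_{Brew}), which gives 0.9375p_{Brew} = 48 ⇒ p_{Brew} = 51.2.
Then p_{Aroma} = 42 + 0.25·51.2 = 54.8.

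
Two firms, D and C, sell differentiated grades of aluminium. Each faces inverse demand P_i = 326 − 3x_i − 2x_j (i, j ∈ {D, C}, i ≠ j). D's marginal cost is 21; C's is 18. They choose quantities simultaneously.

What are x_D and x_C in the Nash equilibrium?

37.9375, 38.6875

Firm D's profit: π = x_D(326 − 3x_D − 2x_C) − 21x_D.
∂π/∂x_D = 305 − 6x_D − 2x_C = 0 ⇒ x_D = 305/6 − (1/3)x_C.
Similarly x_C = 154/3 − (1/3)x_D.
Plugging x_C into D's best response: x_D = 305/6 − (1/3)(154/3 − (1/3)x_D) ⇒ (8/9)x_D = 607/18, so x_D = 37.9375.
Then x_C = 154/3 − (1/3)·37.9375 = 38.6875.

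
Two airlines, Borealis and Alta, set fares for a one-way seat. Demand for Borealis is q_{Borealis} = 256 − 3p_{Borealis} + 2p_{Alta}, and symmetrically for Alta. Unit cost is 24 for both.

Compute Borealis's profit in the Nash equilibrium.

10092

Borealis's profit: π = (p_{Borealis} − 24)(256 − 3p_{Borealis} + 2p_{Alta}).
∂π/∂p_{Borealis} = 328 − 6p_{Borealis} + 2p_{Alta} = 0 ⇒ p_{Borealis} = 164/3 + (1/3)p_{Alta}.
By symmetry p_{Alta} = p_{Borealis}; substituting into the reaction function, (2/3)p_{Borealis} = 164/3 and p_{Borealis} = 82.
q_{Borealis} = 256 − 3·82 + 2·82 = 174.
Profit = (82 − 24)·174 = 10092.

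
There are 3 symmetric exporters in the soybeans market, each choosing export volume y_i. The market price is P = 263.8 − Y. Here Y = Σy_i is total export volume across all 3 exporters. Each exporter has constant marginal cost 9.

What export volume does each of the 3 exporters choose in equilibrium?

A representative exporter's profit is π_i = y_i(263.8 − Y) − 9y_i, with Y = y_i + Σ_{j≠i} y_j.
First-order condition: 254.8 − 2y_i − Σ_{j≠i} y_j = 0.
Imposing symmetry (y_j = y for all j) turns Σ_{j≠i} y_j into 2y, so 254.8 = 4y and y = 63.7.

63.7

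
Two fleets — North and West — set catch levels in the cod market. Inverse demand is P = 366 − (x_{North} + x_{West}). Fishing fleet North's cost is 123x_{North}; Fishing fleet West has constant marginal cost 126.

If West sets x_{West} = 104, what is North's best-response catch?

Fishing fleet North's profit: π = x_{North}(366 − (x_{North} + x_{West})) − 123x_{North}.
∂π/∂x_{North} = 243 − 2x_{North} − x_{West} = 0, so x_{North} = 121.5 − 0.5x_{West}.
At x_{West} = 104: x_{North} = 121.5 − 0.5·104 = 69.5.

69.5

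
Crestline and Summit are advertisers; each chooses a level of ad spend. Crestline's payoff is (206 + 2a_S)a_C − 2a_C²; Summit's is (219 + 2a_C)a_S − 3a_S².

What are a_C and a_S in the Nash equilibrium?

Expanding Crestline's payoff: 206a_C + 2a_Sa_C − 2a_C².
∂π/∂a_C = 206 + 2a_S − 4a_C = 0, so a_C = 51.5 + 0.5a_S.
Likewise for Summit: a_S = 36.5 + (1/3)a_C.
Substituting the second reaction function into the first: a_C = 51.5 + 0.5(36.5 + (1/3)a_C), which gives (5/6)a_C = 69.75 ⇒ a_C = 83.7.
Then a_S = 36.5 + (1/3)·83.7 = 64.4.

83.7, 64.4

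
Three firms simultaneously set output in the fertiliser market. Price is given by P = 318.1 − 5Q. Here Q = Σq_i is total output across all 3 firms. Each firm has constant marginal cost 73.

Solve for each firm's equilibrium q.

12.255

A representative firm's profit is π_i = q_i(318.1 − 5Q) − 73q_i, with Q = q_i + Σ_{j≠i} q_j.
First-order condition: 245.1 − 10q_i − 5Σ_{j≠i} q_j = 0.
Imposing symmetry (q_j = q for all j) turns Σ_{j≠i} q_j into 2q, so 245.1 = 20q and q = 12.255.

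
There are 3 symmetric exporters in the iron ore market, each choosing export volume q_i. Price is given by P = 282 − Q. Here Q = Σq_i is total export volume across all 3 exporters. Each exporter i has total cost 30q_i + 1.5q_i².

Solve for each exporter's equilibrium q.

36

A representative exporter's profit is π_i = q_i(282 − Q) − 30q_i − 1.5q_i², with Q = q_i + Σ_{j≠i} q_j.
First-order condition: 252 − 5q_i − Σ_{j≠i} q_j = 0.
In a symmetric equilibrium every exporter chooses the same q, so Σ_{j≠i} q_j = 2q. The condition becomes 252 − 7q = 0, giving q = 252/7 = 36.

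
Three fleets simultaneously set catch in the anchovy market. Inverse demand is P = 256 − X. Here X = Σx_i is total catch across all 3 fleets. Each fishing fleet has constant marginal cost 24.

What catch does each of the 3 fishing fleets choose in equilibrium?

58

A representative fishing fleet's profit is π_i = x_i(256 − X) − 24x_i, with X = x_i + Σ_{j≠i} x_j.
First-order condition: 232 − 2x_i − Σ_{j≠i} x_j = 0.
In a symmetric equilibrium every fishing fleet chooses the same x, so Σ_{j≠i} x_j = 2x. The condition becomes 232 − 4x = 0, giving x = 232/4 = 58.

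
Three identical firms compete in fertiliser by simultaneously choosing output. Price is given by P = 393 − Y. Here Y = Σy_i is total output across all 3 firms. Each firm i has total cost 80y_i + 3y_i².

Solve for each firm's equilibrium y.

A representative firm's profit is π_i = y_i(393 − Y) − 80y_i − 3y_i², with Y = y_i + Σ_{j≠i} y_j.
First-order condition: 313 − 8y_i − Σ_{j≠i} y_j = 0.
In a symmetric equilibrium every firm chooses the same y, so Σ_{j≠i} y_j = 2y. The condition becomes 313 − 10y = 0, giving y = 313/10 = 31.3.

31.3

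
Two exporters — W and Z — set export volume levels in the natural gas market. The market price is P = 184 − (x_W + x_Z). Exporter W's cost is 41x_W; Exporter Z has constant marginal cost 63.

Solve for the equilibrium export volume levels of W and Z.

55, 33

Exporter W's profit: π = x_W(184 − (x_W + x_Z)) − 41x_W.
∂π/∂x_W = 143 − 2x_W − x_Z = 0, so x_W = 71.5 − 0.5x_Z.
By the same steps for Z: x_Z = 60.5 − 0.5x_W.
Plugging x_Z into W's best response: x_W = 71.5 − 0.5(60.5 − 0.5x_W) ⇒ 0.75x_W = 41.25, so x_W = 55.
Then x_Z = 60.5 − 0.5·55 = 33.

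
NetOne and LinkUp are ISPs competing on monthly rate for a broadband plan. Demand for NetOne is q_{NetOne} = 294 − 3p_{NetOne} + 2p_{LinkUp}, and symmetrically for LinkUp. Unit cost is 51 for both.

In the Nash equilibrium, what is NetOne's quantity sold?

182.25

NetOne's profit: π = (p_{NetOne} − 51)(294 − 3p_{NetOne} + 2p_{LinkUp}).
∂π/∂p_{NetOne} = 447 − 6p_{NetOne} + 2p_{LinkUp} = 0 ⇒ p_{NetOne} = 74.5 + (1/3)p_{LinkUp}.
Setting p_{NetOne} = p_{LinkUp} in the reaction function: p_{NetOne} = 74.5 + (1/3)p_{NetOne}, so p_{NetOne} = 74.5 / (2/3) = 111.75.
q_{NetOne} = 294 − 3·111.75 + 2·111.75 = 182.25.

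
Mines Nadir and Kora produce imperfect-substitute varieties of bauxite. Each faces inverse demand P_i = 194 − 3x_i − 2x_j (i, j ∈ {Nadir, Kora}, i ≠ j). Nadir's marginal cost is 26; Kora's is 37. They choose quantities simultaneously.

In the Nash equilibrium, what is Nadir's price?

Mine Nadir's profit: π = x_{Nadir}(194 − 3x_{Nadir} − 2x_{Kora}) − 26x_{Nadir}.
∂π/∂x_{Nadir} = 168 − 6x_{Nadir} − 2x_{Kora} = 0 ⇒ x_{Nadir} = 28 − (1/3)x_{Kora}.
Similarly x_{Kora} = 157/6 − (1/3)x_{Nadir}.
Plugging x_{Kora} into Nadir's best response: x_{Nadir} = 28 − (1/3)(157/6 − (1/3)x_{Nadir}) ⇒ (8/9)x_{Nadir} = 347/18, so x_{Nadir} = 21.6875.
Then x_{Kora} = 157/6 − (1/3)·21.6875 = 18.9375.
P_{Nadir} = 194 − 3·21.6875 − 2·18.9375 = 91.0625.

91.0625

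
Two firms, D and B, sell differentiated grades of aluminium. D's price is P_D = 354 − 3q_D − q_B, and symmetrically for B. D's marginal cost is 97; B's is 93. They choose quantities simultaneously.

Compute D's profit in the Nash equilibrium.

Firm D's profit: π = q_D(354 − 3q_D − q_B) − 97q_D.
∂π/∂q_D = 257 − 6q_D − q_B = 0 ⇒ q_D = 257/6 − (1/6)q_B.
Similarly q_B = 43.5 − (1/6)q_D.
Solving the two reaction functions simultaneously: (1 − (−1/6)(−1/6))q_D = 257/6 − (1/6)·43.5, so (35/36)q_D = 427/12 and q_D = 36.6.
Then q_B = 43.5 − (1/6)·36.6 = 37.4.
P_D = 354 − 3·36.6 − 37.4 = 206.8.
Profit = (206.8 − 97)·36.6 = 4018.68.

4018.68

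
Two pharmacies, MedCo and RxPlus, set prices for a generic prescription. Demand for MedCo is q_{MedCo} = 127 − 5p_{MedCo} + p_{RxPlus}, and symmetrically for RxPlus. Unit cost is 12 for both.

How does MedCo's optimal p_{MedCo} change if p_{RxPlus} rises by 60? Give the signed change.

6

MedCo's profit: π = (p_{MedCo} − 12)(127 − 5p_{MedCo} + p_{RxPlus}).
∂π/∂p_{MedCo} = 187 − 10p_{MedCo} + p_{RxPlus} = 0 ⇒ p_{MedCo} = 18.7 + 0.1p_{RxPlus}.
The reaction-function slope is 0.1, so a 60-unit rise in p_{RxPlus} moves p_{MedCo} by 0.1 × 60 = 6. MedCo's best response rises — the actions are strategic complements.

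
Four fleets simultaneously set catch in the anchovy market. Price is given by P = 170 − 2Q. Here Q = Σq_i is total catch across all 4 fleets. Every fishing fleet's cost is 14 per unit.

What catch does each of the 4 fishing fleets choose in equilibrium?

A representative fishing fleet's profit is π_i = q_i(170 − 2Q) − 14q_i, with Q = q_i + Σ_{j≠i} q_j.
First-order condition: 156 − 4q_i − 2Σ_{j≠i} q_j = 0.
In a symmetric equilibrium every fishing fleet chooses the same q, so Σ_{j≠i} q_j = 3q. The condition becomes 156 − 10q = 0, giving q = 156/10 = 15.6.

15.6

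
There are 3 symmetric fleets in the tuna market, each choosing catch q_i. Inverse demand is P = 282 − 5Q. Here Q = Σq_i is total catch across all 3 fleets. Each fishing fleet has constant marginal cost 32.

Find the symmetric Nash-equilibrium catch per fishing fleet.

12.5

A representative fishing fleet's profit is π_i = q_i(282 − 5Q) − 32q_i, with Q = q_i + Σ_{j≠i} q_j.
First-order condition: 250 − 10q_i − 5Σ_{j≠i} q_j = 0.
In a symmetric equilibrium every fishing fleet chooses the same q, so Σ_{j≠i} q_j = 2q. The condition becomes 250 − 20q = 0, giving q = 250/20 = 12.5.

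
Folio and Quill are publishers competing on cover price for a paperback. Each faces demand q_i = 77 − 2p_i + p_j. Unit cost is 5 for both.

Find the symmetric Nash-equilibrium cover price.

29

Folio's profit: π = (p_{Folio} − 5)(77 − 2p_{Folio} + p_{Quill}).
∂π/∂p_{Folio} = 87 − 4p_{Folio} + p_{Quill} = 0 ⇒ p_{Folio} = 21.75 + 0.25p_{Quill}.
Setting p_{Folio} = p_{Quill} in the reaction function: p_{Folio} = 21.75 + 0.25p_{Folio}, so p_{Folio} = 21.75 / 0.75 = 29.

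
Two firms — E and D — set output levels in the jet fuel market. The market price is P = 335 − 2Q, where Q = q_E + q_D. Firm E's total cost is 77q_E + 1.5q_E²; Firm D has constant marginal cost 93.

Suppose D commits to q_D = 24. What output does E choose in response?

30

Firm E's profit: π = q_E(335 − 2(q_E + q_D)) − 77q_E − 1.5q_E².
∂π/∂q_E = 258 − 7q_E − 2q_D = 0, so q_E = 258/7 − (2/7)q_D.
At q_D = 24: q_E = 258/7 − (2/7)·24 = 30.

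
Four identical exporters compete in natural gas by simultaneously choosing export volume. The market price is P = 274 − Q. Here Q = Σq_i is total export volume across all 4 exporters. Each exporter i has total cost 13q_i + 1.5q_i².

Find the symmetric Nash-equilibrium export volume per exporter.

A representative exporter's profit is π_i = q_i(274 − Q) − 13q_i − 1.5q_i², with Q = q_i + Σ_{j≠i} q_j.
First-order condition: 261 − 5q_i − Σ_{j≠i} q_j = 0.
With identical exporters, set every q_j = q: then 261 − 5q − 3q = 0, i.e. q = 261/8 = 32.625.

32.625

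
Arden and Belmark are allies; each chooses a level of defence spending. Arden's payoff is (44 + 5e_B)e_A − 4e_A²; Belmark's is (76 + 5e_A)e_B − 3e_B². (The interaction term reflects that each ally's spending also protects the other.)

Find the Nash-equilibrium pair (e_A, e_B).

28, 36

Expanding Arden's payoff: 44e_A + 5e_Be_A − 4e_A².
∂π/∂e_A = 44 + 5e_B − 8e_A = 0, so e_A = 5.5 + 0.625e_B.
Likewise for Belmark: e_B = 38/3 + (5/6)e_A.
Solving the two reaction functions simultaneously: (1 − (0.625)(5/6))e_A = 5.5 + 0.625·(38/3), so (23/48)e_A = 161/12 and e_A = 28.
Then e_B = 38/3 + (5/6)·28 = 36.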